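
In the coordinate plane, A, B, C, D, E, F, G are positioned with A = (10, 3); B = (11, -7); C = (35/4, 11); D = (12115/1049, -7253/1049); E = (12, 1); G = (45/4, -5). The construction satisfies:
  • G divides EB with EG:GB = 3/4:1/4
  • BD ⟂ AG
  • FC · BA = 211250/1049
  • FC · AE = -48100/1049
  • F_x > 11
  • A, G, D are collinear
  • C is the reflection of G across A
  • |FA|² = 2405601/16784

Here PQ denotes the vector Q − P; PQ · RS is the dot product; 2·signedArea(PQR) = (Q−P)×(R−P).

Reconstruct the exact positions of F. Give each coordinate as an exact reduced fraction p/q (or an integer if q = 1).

1. F_x = 49715/4196  [FC · BA = 211250/1049 ∩ FC · AE = -48100/1049]
2. F_y = -9261/1049  [FC · BA = 211250/1049 ∩ FC · AE = -48100/1049]
   → F = (49715/4196, -9261/1049)

F = (49715/4196, -9261/1049)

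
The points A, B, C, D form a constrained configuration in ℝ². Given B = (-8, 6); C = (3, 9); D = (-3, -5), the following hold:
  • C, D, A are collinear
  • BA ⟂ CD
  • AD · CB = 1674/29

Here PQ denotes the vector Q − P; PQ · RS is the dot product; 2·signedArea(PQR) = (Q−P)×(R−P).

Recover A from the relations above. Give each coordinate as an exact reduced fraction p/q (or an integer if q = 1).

1. A_x = 6/29  [C, D, A are collinear ∩ BA ⟂ CD]
2. A_y = 72/29  [C, D, A are collinear ∩ BA ⟂ CD]
   → A = (6/29, 72/29)

A = (6/29, 72/29)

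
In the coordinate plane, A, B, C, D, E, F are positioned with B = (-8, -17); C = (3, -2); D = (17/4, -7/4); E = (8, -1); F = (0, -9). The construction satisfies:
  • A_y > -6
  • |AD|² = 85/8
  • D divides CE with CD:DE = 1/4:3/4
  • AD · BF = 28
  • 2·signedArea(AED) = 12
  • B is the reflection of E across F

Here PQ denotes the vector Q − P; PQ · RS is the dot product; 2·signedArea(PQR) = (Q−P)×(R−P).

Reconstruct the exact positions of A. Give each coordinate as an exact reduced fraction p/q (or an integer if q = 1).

A = (4, -5)

1. A_x = 4  [2·signedArea(AED) = 12 ∩ AD · BF = 28]
2. A_y = -5  [2·signedArea(AED) = 12 ∩ AD · BF = 28]
   → A = (4, -5)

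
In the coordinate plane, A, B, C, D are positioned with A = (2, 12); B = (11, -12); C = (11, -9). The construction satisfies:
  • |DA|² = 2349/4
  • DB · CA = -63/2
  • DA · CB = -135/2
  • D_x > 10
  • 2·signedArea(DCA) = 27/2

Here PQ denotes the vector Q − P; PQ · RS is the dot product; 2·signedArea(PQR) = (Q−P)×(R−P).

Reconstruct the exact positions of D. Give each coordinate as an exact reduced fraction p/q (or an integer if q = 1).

D = (11, -21/2)

1. D_x = 11  [DA · CB = -135/2 ∩ 2·signedArea(DCA) = 27/2]
2. D_y = -21/2  [DA · CB = -135/2 ∩ 2·signedArea(DCA) = 27/2]
   → D = (11, -21/2)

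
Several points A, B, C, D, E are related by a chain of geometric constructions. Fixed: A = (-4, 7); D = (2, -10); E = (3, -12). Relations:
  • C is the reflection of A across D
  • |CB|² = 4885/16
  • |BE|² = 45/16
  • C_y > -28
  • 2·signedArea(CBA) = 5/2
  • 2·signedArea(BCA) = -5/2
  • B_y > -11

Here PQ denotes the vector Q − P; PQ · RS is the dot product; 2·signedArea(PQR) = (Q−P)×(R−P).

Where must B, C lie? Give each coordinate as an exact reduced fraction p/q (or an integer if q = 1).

1. C_x = 8  [C is the reflection of A across D]
2. C_y = -27  [C is the reflection of A across D]
   → C = (8, -27)
3. B_x = 9/4  [line -34·x + -12·y + -99/2 = 0 ∩ |BE|² = 45/16]
4. B_y = -21/2  [line -34·x + -12·y + -99/2 = 0 ∩ |BE|² = 45/16]
   → B = (9/4, -21/2)

B = (9/4, -21/2)
C = (8, -27)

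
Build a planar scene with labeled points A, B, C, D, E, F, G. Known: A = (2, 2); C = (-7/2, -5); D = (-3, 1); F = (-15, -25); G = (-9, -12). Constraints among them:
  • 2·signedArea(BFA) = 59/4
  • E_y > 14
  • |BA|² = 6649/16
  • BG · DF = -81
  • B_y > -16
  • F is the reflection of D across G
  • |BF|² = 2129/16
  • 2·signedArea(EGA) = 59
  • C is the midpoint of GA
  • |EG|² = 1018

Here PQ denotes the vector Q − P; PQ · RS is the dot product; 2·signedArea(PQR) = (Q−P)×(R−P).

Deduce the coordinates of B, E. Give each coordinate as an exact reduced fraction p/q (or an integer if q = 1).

B = (-37/4, -15)
E = (8, 15)

1. B_x = -37/4  [2·signedArea(BFA) = 59/4 ∩ BG · DF = -81]
2. B_y = -15  [2·signedArea(BFA) = 59/4 ∩ BG · DF = -81]
   → B = (-37/4, -15)
3. E_x = 8  [line -14·x + 11·y + -53 = 0 ∩ |EG|² = 1018]
4. E_y = 15  [line -14·x + 11·y + -53 = 0 ∩ |EG|² = 1018]
   → E = (8, 15)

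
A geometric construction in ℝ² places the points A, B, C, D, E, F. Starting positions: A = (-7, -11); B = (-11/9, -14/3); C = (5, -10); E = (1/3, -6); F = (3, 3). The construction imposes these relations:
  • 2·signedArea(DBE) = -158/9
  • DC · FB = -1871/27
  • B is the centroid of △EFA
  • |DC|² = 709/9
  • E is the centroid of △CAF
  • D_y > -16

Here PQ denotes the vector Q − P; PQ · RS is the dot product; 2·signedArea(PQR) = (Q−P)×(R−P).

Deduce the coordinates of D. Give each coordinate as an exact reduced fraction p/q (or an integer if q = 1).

D = (-7/3, -15)

1. D_x = -7/3  [2·signedArea(DBE) = -158/9 ∩ DC · FB = -1871/27]
2. D_y = -15  [2·signedArea(DBE) = -158/9 ∩ DC · FB = -1871/27]
   → D = (-7/3, -15)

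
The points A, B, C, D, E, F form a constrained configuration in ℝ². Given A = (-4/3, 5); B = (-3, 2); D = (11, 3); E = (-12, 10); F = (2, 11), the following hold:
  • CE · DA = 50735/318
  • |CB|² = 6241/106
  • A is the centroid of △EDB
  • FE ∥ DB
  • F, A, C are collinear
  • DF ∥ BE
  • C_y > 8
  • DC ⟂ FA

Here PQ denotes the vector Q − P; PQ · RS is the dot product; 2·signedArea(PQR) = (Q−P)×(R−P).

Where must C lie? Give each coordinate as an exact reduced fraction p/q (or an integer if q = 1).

1. C_x = 77/106  [F, A, C are collinear ∩ DC ⟂ FA]
2. C_y = 923/106  [F, A, C are collinear ∩ DC ⟂ FA]
   → C = (77/106, 923/106)

C = (77/106, 923/106)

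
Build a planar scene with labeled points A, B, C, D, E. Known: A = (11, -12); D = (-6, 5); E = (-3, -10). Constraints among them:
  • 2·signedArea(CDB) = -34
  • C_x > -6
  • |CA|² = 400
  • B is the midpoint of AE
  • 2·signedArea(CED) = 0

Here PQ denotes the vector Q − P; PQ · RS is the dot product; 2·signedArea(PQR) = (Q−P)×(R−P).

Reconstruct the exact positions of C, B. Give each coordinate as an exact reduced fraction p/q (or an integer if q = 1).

1. B_x = 4  [B is the midpoint of AE]
2. B_y = -11  [B is the midpoint of AE]
   → B = (4, -11)
3. C_x = -5  [2·signedArea(CED) = 0 ∩ 2·signedArea(CDB) = -34]
4. C_y = 0  [2·signedArea(CED) = 0 ∩ 2·signedArea(CDB) = -34]
   → C = (-5, 0)

B = (4, -11)
C = (-5, 0)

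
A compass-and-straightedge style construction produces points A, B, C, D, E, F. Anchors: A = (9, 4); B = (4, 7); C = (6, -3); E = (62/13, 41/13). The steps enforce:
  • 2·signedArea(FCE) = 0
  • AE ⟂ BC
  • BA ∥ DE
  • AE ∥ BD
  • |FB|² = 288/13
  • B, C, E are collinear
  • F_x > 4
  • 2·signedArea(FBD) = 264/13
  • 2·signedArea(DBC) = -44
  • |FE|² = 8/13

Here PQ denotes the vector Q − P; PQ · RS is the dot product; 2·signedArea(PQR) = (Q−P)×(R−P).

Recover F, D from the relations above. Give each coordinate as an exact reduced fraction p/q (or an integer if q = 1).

D = (-3/13, 80/13)
F = (64/13, 31/13)

1. F_x = 64/13  [line -80/13·x + -16/13·y + 432/13 = 0 ∩ |FB|² = 288/13]
2. F_y = 31/13  [line -80/13·x + -16/13·y + 432/13 = 0 ∩ |FB|² = 288/13]
   → F = (64/13, 31/13)
3. D_x = -3/13  [BA ∥ DE ∩ AE ∥ BD]
4. D_y = 80/13  [BA ∥ DE ∩ AE ∥ BD]
   → D = (-3/13, 80/13)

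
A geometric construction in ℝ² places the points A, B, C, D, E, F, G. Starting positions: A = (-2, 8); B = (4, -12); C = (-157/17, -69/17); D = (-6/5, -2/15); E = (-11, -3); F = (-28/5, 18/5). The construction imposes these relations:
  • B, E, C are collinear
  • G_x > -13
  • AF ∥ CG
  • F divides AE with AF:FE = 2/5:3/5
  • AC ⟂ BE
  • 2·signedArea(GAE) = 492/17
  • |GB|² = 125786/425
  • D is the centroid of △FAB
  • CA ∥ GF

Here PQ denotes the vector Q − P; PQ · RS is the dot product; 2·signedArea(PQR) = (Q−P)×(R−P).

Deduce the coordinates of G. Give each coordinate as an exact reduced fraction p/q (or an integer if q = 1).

G = (-1091/85, -719/85)

1. G_x = -1091/85  [CA ∥ GF ∩ AF ∥ CG]
2. G_y = -719/85  [CA ∥ GF ∩ AF ∥ CG]
   → G = (-1091/85, -719/85)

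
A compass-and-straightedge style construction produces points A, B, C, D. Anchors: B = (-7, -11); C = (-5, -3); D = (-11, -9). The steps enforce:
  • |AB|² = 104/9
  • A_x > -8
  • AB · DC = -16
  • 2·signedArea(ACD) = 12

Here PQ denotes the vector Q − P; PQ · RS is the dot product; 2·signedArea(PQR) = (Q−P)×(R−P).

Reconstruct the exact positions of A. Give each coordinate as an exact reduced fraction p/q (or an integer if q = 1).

A = (-23/3, -23/3)

1. A_x = -23/3  [2·signedArea(ACD) = 12 ∩ AB · DC = -16]
2. A_y = -23/3  [2·signedArea(ACD) = 12 ∩ AB · DC = -16]
   → A = (-23/3, -23/3)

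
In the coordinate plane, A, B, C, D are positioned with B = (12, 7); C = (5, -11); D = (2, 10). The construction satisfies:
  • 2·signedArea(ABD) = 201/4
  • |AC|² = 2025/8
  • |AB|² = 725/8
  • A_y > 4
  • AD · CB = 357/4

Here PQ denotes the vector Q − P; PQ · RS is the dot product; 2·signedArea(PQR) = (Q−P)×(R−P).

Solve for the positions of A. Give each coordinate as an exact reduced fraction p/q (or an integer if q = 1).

1. A_x = 11/4  [2·signedArea(ABD) = 201/4 ∩ AD · CB = 357/4]
2. A_y = 19/4  [2·signedArea(ABD) = 201/4 ∩ AD · CB = 357/4]
   → A = (11/4, 19/4)

A = (11/4, 19/4)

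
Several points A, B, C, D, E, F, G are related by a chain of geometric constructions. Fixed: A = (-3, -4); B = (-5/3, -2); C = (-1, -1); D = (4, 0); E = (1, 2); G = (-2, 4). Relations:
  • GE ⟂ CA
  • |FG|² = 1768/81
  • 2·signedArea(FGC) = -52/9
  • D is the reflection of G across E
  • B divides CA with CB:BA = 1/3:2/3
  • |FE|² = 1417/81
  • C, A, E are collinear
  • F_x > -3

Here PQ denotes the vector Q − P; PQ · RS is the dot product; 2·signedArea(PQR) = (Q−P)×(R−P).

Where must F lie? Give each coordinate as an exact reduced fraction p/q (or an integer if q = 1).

1. F_x = -20/9  [line 5·x + 1·y + 106/9 = 0 ∩ |FE|² = 1417/81]
2. F_y = -2/3  [line 5·x + 1·y + 106/9 = 0 ∩ |FE|² = 1417/81]
   → F = (-20/9, -2/3)

F = (-20/9, -2/3)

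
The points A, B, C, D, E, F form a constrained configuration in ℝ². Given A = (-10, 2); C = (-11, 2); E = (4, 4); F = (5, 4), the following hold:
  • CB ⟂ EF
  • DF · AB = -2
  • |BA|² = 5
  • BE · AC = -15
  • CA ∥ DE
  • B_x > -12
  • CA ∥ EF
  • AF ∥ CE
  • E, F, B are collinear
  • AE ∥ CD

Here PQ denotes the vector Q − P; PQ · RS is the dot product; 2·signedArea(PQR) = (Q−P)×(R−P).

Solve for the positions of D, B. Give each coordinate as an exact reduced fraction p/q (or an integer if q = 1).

1. D_x = 3  [CA ∥ DE ∩ AE ∥ CD]
2. D_y = 4  [CA ∥ DE ∩ AE ∥ CD]
   → D = (3, 4)
3. B_x = -11  [E, F, B are collinear ∩ CB ⟂ EF]
4. B_y = 4  [E, F, B are collinear ∩ CB ⟂ EF]
   → B = (-11, 4)

B = (-11, 4)
D = (3, 4)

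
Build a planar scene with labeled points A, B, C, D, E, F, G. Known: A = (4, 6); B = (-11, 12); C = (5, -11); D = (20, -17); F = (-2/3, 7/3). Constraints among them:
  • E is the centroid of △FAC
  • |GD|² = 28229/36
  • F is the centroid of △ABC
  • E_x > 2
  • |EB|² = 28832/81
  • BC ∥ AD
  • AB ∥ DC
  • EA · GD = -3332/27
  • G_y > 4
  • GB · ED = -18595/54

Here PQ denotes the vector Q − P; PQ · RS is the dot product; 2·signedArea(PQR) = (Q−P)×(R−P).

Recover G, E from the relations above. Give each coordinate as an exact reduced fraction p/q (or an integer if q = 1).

1. E_x = 25/9  [E is the centroid of △FAC]
2. E_y = -8/9  [E is the centroid of △FAC]
   → E = (25/9, -8/9)
3. G_x = 5/3  [GB · ED = -18595/54 ∩ EA · GD = -3332/27]
4. G_y = 25/6  [GB · ED = -18595/54 ∩ EA · GD = -3332/27]
   → G = (5/3, 25/6)

E = (25/9, -8/9)
G = (5/3, 25/6)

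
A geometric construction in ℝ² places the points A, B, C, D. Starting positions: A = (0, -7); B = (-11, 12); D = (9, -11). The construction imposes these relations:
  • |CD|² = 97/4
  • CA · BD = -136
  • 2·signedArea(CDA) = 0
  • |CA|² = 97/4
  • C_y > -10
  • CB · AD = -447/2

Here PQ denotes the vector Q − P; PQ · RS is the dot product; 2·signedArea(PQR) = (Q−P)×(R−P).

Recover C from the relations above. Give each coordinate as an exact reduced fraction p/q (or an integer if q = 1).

C = (9/2, -9)

1. C_x = 9/2  [2·signedArea(CDA) = 0 ∩ CA · BD = -136]
2. C_y = -9  [2·signedArea(CDA) = 0 ∩ CA · BD = -136]
   → C = (9/2, -9)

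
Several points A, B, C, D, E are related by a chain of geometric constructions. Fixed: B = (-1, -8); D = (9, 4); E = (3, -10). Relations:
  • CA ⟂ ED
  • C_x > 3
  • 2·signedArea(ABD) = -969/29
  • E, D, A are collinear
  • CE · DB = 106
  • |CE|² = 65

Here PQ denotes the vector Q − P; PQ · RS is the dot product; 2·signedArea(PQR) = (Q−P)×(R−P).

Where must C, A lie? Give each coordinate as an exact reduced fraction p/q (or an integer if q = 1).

1. A_x = 351/58  [E, D, A are collinear ∩ 2·signedArea(ABD) = -969/29]
2. A_y = -167/58  [E, D, A are collinear ∩ 2·signedArea(ABD) = -969/29]
   → A = (351/58, -167/58)
3. C_x = 4  [CE · DB = 106 ∩ CA ⟂ ED]
4. C_y = -2  [CE · DB = 106 ∩ CA ⟂ ED]
   → C = (4, -2)

A = (351/58, -167/58)
C = (4, -2)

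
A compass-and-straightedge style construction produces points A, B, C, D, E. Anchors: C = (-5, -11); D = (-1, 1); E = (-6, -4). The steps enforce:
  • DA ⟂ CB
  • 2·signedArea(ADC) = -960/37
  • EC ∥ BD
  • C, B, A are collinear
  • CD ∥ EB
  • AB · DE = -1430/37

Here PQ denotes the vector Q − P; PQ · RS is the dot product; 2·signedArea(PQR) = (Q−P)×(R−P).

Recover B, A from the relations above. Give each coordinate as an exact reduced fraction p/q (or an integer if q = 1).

A = (-113/37, 49/37)
B = (-2, 8)

1. B_x = -2  [EC ∥ BD ∩ CD ∥ EB]
2. B_y = 8  [EC ∥ BD ∩ CD ∥ EB]
   → B = (-2, 8)
3. A_x = -113/37  [C, B, A are collinear ∩ DA ⟂ CB]
4. A_y = 49/37  [C, B, A are collinear ∩ DA ⟂ CB]
   → A = (-113/37, 49/37)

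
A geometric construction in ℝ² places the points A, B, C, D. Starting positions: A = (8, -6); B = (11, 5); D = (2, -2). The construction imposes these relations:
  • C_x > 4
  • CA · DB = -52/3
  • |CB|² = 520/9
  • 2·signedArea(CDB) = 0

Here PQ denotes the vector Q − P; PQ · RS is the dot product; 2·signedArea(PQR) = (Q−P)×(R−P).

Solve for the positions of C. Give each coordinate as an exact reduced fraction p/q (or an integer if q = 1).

C = (5, 1/3)

1. C_x = 5  [2·signedArea(CDB) = 0 ∩ CA · DB = -52/3]
2. C_y = 1/3  [2·signedArea(CDB) = 0 ∩ CA · DB = -52/3]
   → C = (5, 1/3)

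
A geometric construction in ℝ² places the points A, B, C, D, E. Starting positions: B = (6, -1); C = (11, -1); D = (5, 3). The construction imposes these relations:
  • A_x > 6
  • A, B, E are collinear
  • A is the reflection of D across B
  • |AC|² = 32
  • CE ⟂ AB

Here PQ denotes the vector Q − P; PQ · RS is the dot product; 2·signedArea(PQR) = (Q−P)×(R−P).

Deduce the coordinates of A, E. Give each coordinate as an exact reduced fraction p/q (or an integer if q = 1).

A = (7, -5)
E = (107/17, -37/17)

1. A_x = 7  [A is the reflection of D across B]
2. A_y = -5  [A is the reflection of D across B]
   → A = (7, -5)
3. E_x = 107/17  [A, B, E are collinear ∩ CE ⟂ AB]
4. E_y = -37/17  [A, B, E are collinear ∩ CE ⟂ AB]
   → E = (107/17, -37/17)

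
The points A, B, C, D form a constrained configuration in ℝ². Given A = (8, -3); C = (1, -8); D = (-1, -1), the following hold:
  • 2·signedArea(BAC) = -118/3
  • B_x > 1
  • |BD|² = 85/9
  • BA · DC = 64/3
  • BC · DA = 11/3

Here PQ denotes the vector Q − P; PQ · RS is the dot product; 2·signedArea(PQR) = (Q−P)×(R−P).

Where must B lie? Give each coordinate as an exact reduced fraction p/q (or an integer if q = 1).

B = (2, -5/3)

1. B_x = 2  [BA · DC = 64/3 ∩ 2·signedArea(BAC) = -118/3]
2. B_y = -5/3  [BA · DC = 64/3 ∩ 2·signedArea(BAC) = -118/3]
   → B = (2, -5/3)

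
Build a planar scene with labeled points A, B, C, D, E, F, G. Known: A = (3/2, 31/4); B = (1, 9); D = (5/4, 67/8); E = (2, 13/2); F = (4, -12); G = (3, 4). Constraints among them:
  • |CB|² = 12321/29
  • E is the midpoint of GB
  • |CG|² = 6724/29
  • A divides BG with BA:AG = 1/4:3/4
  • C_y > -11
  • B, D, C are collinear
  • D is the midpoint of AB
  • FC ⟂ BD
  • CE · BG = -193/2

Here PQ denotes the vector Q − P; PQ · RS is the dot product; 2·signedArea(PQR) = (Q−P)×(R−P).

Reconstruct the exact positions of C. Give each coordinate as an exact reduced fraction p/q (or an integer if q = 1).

C = (251/29, -294/29)

1. C_x = 251/29  [B, D, C are collinear ∩ FC ⟂ BD]
2. C_y = -294/29  [B, D, C are collinear ∩ FC ⟂ BD]
   → C = (251/29, -294/29)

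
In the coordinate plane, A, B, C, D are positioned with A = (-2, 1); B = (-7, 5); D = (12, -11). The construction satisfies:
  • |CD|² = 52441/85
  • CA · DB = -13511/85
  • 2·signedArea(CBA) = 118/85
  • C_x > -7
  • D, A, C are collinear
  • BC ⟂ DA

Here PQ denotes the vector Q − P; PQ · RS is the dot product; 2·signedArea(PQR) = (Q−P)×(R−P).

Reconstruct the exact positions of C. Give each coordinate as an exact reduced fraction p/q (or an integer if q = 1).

1. C_x = -583/85  [D, A, C are collinear ∩ BC ⟂ DA]
2. C_y = 439/85  [D, A, C are collinear ∩ BC ⟂ DA]
   → C = (-583/85, 439/85)

C = (-583/85, 439/85)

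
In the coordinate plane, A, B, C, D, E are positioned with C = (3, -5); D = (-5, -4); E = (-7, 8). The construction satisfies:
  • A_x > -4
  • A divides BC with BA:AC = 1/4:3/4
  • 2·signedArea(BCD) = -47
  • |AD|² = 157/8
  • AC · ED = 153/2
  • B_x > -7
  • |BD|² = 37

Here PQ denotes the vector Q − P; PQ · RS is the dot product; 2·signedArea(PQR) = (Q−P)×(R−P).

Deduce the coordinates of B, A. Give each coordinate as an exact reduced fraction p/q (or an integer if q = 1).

1. A_x = -15/4  [line -2·x + 12·y + -21/2 = 0 ∩ |AD|² = 157/8]
2. A_y = 1/4  [line -2·x + 12·y + -21/2 = 0 ∩ |AD|² = 157/8]
   → A = (-15/4, 1/4)
3. B_x = -6  [2·signedArea(BCD) = -47 ∩ A divides BC with BA:AC = 1/4:3/4]
4. B_y = 2  [2·signedArea(BCD) = -47 ∩ A divides BC with BA:AC = 1/4:3/4]
   → B = (-6, 2)

A = (-15/4, 1/4)
B = (-6, 2)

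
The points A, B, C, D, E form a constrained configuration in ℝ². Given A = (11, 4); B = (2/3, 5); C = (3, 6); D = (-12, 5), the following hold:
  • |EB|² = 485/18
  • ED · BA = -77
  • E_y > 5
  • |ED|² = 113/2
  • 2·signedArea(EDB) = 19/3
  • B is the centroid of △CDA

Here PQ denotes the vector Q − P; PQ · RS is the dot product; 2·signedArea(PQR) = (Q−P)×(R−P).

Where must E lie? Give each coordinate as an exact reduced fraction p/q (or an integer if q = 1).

1. E_x = -9/2  [2·signedArea(EDB) = 19/3 ∩ ED · BA = -77]
2. E_y = 11/2  [2·signedArea(EDB) = 19/3 ∩ ED · BA = -77]
   → E = (-9/2, 11/2)

E = (-9/2, 11/2)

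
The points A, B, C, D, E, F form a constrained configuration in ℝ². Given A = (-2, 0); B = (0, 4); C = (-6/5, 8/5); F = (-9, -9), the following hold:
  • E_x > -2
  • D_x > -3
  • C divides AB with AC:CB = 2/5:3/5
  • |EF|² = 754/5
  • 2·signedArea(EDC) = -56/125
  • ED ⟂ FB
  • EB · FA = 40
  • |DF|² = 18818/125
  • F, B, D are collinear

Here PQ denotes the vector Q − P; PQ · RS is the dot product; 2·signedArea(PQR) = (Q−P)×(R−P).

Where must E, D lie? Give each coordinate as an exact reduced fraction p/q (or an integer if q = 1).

1. D_x = -252/125  [line -13·x + 9·y + -36 = 0 ∩ |DF|² = 18818/125]
2. D_y = 136/125  [line -13·x + 9·y + -36 = 0 ∩ |DF|² = 18818/125]
   → D = (-252/125, 136/125)
3. E_x = -8/5  [2·signedArea(EDC) = -56/125 ∩ ED ⟂ FB]
4. E_y = 4/5  [2·signedArea(EDC) = -56/125 ∩ ED ⟂ FB]
   → E = (-8/5, 4/5)

D = (-252/125, 136/125)
E = (-8/5, 4/5)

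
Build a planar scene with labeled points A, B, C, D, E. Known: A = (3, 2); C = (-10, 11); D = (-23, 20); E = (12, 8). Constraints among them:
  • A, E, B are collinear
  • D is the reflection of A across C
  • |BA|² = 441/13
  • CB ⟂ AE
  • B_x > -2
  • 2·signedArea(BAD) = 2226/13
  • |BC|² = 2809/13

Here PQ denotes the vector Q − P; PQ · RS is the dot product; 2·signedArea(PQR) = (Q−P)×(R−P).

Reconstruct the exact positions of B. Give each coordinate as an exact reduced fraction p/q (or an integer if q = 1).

1. B_x = -24/13  [A, E, B are collinear ∩ CB ⟂ AE]
2. B_y = -16/13  [A, E, B are collinear ∩ CB ⟂ AE]
   → B = (-24/13, -16/13)

B = (-24/13, -16/13)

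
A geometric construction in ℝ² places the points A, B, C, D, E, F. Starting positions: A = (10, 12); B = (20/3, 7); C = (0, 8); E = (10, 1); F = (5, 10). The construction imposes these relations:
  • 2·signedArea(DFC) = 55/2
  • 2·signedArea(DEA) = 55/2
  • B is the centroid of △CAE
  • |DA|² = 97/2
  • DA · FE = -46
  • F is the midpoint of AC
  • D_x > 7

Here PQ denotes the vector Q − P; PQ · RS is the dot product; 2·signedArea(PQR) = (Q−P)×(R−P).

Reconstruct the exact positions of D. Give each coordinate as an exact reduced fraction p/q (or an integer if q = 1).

D = (15/2, 11/2)

1. D_x = 15/2  [2·signedArea(DFC) = 55/2 ∩ DA · FE = -46]
2. D_y = 11/2  [2·signedArea(DFC) = 55/2 ∩ DA · FE = -46]
   → D = (15/2, 11/2)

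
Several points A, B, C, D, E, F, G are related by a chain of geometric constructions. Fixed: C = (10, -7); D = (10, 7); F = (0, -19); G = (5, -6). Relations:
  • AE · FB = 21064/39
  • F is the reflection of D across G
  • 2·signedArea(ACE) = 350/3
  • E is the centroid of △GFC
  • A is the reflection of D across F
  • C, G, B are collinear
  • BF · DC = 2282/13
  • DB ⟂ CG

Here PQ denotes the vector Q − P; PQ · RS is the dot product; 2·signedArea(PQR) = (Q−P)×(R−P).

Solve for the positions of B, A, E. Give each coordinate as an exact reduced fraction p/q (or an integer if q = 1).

A = (-10, -45)
B = (95/13, -84/13)
E = (5, -32/3)

1. B_x = 95/13  [C, G, B are collinear ∩ DB ⟂ CG]
2. B_y = -84/13  [C, G, B are collinear ∩ DB ⟂ CG]
   → B = (95/13, -84/13)
3. A_x = -10  [A is the reflection of D across F]
4. A_y = -45  [A is the reflection of D across F]
   → A = (-10, -45)
5. E_x = 5  [E is the centroid of △GFC]
6. E_y = -32/3  [E is the centroid of △GFC]
   → E = (5, -32/3)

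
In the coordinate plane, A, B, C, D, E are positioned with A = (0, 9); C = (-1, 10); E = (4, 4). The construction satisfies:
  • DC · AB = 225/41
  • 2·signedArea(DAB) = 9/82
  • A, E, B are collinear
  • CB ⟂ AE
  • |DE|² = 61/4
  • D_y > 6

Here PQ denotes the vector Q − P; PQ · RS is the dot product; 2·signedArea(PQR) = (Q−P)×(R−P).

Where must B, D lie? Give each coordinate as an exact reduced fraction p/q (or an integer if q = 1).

1. B_x = -36/41  [A, E, B are collinear ∩ CB ⟂ AE]
2. B_y = 414/41  [A, E, B are collinear ∩ CB ⟂ AE]
   → B = (-36/41, 414/41)
3. D_x = 3/2  [2·signedArea(DAB) = 9/82 ∩ DC · AB = 225/41]
4. D_y = 7  [2·signedArea(DAB) = 9/82 ∩ DC · AB = 225/41]
   → D = (3/2, 7)

B = (-36/41, 414/41)
D = (3/2, 7)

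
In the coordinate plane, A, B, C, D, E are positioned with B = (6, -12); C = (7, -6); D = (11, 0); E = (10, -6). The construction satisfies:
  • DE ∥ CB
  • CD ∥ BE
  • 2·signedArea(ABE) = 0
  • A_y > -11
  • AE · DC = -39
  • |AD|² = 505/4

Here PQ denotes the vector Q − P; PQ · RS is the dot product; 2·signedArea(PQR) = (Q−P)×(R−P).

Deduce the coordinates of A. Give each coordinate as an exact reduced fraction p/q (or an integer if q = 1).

1. A_x = 7  [2·signedArea(ABE) = 0 ∩ AE · DC = -39]
2. A_y = -21/2  [2·signedArea(ABE) = 0 ∩ AE · DC = -39]
   → A = (7, -21/2)

A = (7, -21/2)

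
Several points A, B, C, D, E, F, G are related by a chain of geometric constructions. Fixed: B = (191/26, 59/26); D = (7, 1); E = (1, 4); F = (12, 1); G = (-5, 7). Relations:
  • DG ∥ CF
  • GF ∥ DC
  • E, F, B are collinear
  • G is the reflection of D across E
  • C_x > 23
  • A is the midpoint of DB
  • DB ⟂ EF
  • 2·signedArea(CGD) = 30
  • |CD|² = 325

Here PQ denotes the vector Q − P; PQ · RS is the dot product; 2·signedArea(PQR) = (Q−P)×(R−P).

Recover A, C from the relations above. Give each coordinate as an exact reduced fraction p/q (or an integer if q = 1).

1. A_x = 373/52  [A is the midpoint of DB]
2. A_y = 85/52  [A is the midpoint of DB]
   → A = (373/52, 85/52)
3. C_x = 24  [DG ∥ CF ∩ GF ∥ DC]
4. C_y = -5  [DG ∥ CF ∩ GF ∥ DC]
   → C = (24, -5)

A = (373/52, 85/52)
C = (24, -5)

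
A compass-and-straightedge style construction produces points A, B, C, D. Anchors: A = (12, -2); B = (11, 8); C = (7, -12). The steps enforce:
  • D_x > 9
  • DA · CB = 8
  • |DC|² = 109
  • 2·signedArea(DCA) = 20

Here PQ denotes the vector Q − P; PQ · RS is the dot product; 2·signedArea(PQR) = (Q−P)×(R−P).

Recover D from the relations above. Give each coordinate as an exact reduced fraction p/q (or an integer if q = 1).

1. D_x = 10  [2·signedArea(DCA) = 20 ∩ DA · CB = 8]
2. D_y = -2  [2·signedArea(DCA) = 20 ∩ DA · CB = 8]
   → D = (10, -2)

D = (10, -2)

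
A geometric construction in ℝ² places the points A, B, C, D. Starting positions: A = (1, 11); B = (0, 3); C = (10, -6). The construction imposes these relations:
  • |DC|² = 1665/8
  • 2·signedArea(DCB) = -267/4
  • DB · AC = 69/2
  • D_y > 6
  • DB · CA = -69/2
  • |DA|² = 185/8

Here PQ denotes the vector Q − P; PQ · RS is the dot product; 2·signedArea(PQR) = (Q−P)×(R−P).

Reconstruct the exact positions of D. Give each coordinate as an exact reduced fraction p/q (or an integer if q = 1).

1. D_x = 13/4  [DB · CA = -69/2 ∩ 2·signedArea(DCB) = -267/4]
2. D_y = 27/4  [DB · CA = -69/2 ∩ 2·signedArea(DCB) = -267/4]
   → D = (13/4, 27/4)

D = (13/4, 27/4)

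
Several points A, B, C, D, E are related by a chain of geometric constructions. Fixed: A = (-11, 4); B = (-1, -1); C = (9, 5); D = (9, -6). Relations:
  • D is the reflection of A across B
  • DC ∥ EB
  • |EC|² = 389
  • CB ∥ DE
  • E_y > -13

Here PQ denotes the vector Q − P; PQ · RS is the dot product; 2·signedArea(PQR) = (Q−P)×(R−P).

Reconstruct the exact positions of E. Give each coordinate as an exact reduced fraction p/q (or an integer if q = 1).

E = (-1, -12)

1. E_x = -1  [DC ∥ EB ∩ CB ∥ DE]
2. E_y = -12  [DC ∥ EB ∩ CB ∥ DE]
   → E = (-1, -12)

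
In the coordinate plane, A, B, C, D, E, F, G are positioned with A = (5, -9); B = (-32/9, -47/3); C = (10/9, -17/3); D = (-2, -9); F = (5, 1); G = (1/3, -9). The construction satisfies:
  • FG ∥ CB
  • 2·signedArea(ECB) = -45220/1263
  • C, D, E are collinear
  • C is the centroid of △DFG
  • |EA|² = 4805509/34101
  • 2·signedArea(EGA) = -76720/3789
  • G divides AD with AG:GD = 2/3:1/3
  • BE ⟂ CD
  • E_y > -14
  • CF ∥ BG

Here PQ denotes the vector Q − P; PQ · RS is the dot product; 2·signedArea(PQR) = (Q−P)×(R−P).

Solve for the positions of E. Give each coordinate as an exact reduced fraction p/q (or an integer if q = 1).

1. E_x = -22922/3789  [C, D, E are collinear ∩ BE ⟂ CD]
2. E_y = -16847/1263  [C, D, E are collinear ∩ BE ⟂ CD]
   → E = (-22922/3789, -16847/1263)

E = (-22922/3789, -16847/1263)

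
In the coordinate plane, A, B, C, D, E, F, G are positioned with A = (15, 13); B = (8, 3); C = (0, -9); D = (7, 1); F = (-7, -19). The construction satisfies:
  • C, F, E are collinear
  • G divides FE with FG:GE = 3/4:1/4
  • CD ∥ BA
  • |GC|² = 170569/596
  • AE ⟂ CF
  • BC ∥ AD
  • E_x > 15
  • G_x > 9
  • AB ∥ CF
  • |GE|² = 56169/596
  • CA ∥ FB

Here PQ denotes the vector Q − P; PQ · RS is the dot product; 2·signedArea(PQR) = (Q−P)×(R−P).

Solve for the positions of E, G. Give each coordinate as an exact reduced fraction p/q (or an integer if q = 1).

1. E_x = 2275/149  [C, F, E are collinear ∩ AE ⟂ CF]
2. E_y = 1909/149  [C, F, E are collinear ∩ AE ⟂ CF]
   → E = (2275/149, 1909/149)
3. G_x = 2891/298  [G divides FE with FG:GE = 3/4:1/4]
4. G_y = 724/149  [G divides FE with FG:GE = 3/4:1/4]
   → G = (2891/298, 724/149)

E = (2275/149, 1909/149)
G = (2891/298, 724/149)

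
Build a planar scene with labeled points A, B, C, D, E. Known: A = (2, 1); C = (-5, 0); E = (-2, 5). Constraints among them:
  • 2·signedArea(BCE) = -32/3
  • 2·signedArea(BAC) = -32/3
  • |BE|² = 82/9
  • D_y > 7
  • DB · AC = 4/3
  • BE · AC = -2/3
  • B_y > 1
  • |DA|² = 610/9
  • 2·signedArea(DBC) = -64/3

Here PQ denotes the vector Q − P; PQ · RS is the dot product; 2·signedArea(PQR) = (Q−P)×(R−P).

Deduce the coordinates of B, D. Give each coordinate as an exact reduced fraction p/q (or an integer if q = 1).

B = (-5/3, 2)
D = (-7/3, 8)

1. B_x = -5/3  [2·signedArea(BCE) = -32/3 ∩ 2·signedArea(BAC) = -32/3]
2. B_y = 2  [2·signedArea(BCE) = -32/3 ∩ 2·signedArea(BAC) = -32/3]
   → B = (-5/3, 2)
3. D_x = -7/3  [DB · AC = 4/3 ∩ 2·signedArea(DBC) = -64/3]
4. D_y = 8  [DB · AC = 4/3 ∩ 2·signedArea(DBC) = -64/3]
   → D = (-7/3, 8)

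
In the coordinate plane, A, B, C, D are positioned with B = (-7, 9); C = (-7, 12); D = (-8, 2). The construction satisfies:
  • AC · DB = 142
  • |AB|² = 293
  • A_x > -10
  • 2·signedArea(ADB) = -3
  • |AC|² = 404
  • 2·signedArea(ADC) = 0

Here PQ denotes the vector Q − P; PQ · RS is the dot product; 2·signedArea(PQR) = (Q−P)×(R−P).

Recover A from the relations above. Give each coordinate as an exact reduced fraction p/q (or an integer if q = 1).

1. A_x = -9  [2·signedArea(ADC) = 0 ∩ AC · DB = 142]
2. A_y = -8  [2·signedArea(ADC) = 0 ∩ AC · DB = 142]
   → A = (-9, -8)

A = (-9, -8)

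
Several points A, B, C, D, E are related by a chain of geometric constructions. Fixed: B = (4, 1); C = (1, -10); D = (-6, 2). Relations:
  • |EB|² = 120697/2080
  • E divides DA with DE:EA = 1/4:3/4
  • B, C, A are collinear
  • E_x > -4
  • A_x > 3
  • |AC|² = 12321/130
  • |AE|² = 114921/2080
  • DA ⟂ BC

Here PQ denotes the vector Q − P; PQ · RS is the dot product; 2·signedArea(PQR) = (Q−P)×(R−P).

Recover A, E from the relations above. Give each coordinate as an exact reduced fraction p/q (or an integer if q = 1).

A = (463/130, -79/130)
E = (-1877/520, 701/520)

1. A_x = 463/130  [B, C, A are collinear ∩ DA ⟂ BC]
2. A_y = -79/130  [B, C, A are collinear ∩ DA ⟂ BC]
   → A = (463/130, -79/130)
3. E_x = -1877/520  [E divides DA with DE:EA = 1/4:3/4]
4. E_y = 701/520  [E divides DA with DE:EA = 1/4:3/4]
   → E = (-1877/520, 701/520)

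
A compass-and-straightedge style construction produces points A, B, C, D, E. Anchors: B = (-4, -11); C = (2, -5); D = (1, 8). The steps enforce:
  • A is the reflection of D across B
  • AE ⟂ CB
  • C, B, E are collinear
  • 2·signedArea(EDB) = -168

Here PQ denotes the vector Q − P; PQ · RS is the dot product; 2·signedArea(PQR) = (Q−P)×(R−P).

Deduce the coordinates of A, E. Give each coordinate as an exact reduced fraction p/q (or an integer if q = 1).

1. A_x = -9  [A is the reflection of D across B]
2. A_y = -30  [A is the reflection of D across B]
   → A = (-9, -30)
3. E_x = -16  [C, B, E are collinear ∩ AE ⟂ CB]
4. E_y = -23  [C, B, E are collinear ∩ AE ⟂ CB]
   → E = (-16, -23)

A = (-9, -30)
E = (-16, -23)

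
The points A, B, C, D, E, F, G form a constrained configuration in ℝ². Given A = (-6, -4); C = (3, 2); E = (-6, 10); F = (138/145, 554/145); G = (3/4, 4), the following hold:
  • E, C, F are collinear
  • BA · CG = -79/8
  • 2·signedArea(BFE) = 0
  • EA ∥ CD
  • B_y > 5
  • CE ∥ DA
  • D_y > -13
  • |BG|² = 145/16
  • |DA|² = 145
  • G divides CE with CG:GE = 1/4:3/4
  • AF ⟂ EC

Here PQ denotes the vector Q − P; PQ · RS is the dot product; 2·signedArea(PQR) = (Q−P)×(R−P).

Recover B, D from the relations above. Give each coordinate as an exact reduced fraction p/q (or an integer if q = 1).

B = (-3/2, 6)
D = (3, -12)

1. B_x = -3/2  [2·signedArea(BFE) = 0 ∩ BA · CG = -79/8]
2. B_y = 6  [2·signedArea(BFE) = 0 ∩ BA · CG = -79/8]
   → B = (-3/2, 6)
3. D_x = 3  [CE ∥ DA ∩ EA ∥ CD]
4. D_y = -12  [CE ∥ DA ∩ EA ∥ CD]
   → D = (3, -12)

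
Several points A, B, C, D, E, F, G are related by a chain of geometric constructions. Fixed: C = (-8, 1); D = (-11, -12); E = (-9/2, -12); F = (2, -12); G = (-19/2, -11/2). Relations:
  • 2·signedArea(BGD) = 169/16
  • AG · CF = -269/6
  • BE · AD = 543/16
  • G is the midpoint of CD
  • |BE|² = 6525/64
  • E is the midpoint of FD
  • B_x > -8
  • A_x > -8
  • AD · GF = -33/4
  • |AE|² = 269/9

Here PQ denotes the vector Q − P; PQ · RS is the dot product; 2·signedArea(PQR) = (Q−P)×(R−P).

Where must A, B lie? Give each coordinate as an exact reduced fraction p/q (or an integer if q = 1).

A = (-47/6, -23/3)
B = (-57/8, -9/4)

1. A_x = -47/6  [AG · CF = -269/6 ∩ AD · GF = -33/4]
2. A_y = -23/3  [AG · CF = -269/6 ∩ AD · GF = -33/4]
   → A = (-47/6, -23/3)
3. B_x = -57/8  [2·signedArea(BGD) = 169/16 ∩ BE · AD = 543/16]
4. B_y = -9/4  [2·signedArea(BGD) = 169/16 ∩ BE · AD = 543/16]
   → B = (-57/8, -9/4)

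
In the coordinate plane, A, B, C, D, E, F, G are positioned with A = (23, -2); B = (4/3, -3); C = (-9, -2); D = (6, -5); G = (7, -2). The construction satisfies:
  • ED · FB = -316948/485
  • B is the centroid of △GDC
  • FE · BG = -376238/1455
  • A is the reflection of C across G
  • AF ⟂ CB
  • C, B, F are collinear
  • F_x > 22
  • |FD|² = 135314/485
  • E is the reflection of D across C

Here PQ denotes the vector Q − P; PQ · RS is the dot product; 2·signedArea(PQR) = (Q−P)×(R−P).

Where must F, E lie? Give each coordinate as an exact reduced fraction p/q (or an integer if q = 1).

1. F_x = 11011/485  [C, B, F are collinear ∩ AF ⟂ CB]
2. F_y = -2458/485  [C, B, F are collinear ∩ AF ⟂ CB]
   → F = (11011/485, -2458/485)
3. E_x = -24  [E is the reflection of D across C]
4. E_y = 1  [E is the reflection of D across C]
   → E = (-24, 1)

E = (-24, 1)
F = (11011/485, -2458/485)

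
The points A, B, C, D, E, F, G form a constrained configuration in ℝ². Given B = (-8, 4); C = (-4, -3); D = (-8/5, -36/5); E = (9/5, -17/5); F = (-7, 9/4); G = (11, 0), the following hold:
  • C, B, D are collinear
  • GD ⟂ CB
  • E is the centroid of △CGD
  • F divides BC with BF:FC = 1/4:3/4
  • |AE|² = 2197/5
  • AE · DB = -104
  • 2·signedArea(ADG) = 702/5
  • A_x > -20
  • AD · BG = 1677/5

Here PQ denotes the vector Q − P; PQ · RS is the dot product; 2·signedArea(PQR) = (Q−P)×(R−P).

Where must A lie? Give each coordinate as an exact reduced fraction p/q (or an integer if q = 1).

A = (-19, -6)

1. A_x = -19  [2·signedArea(ADG) = 702/5 ∩ AD · BG = 1677/5]
2. A_y = -6  [2·signedArea(ADG) = 702/5 ∩ AD · BG = 1677/5]
   → A = (-19, -6)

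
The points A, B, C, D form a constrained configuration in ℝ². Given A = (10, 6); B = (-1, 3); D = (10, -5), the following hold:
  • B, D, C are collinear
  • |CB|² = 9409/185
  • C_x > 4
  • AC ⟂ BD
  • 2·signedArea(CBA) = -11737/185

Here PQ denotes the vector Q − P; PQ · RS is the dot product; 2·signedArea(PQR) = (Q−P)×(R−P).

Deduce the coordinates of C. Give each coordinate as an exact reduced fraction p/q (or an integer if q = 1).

C = (882/185, -221/185)

1. C_x = 882/185  [B, D, C are collinear ∩ AC ⟂ BD]
2. C_y = -221/185  [B, D, C are collinear ∩ AC ⟂ BD]
   → C = (882/185, -221/185)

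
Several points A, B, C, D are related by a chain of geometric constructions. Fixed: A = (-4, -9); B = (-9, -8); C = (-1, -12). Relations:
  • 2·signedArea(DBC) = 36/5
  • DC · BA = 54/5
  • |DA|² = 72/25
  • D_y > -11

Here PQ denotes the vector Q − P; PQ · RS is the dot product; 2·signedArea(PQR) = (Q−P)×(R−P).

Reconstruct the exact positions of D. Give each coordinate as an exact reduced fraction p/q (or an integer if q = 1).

D = (-14/5, -51/5)

1. D_x = -14/5  [2·signedArea(DBC) = 36/5 ∩ DC · BA = 54/5]
2. D_y = -51/5  [2·signedArea(DBC) = 36/5 ∩ DC · BA = 54/5]
   → D = (-14/5, -51/5)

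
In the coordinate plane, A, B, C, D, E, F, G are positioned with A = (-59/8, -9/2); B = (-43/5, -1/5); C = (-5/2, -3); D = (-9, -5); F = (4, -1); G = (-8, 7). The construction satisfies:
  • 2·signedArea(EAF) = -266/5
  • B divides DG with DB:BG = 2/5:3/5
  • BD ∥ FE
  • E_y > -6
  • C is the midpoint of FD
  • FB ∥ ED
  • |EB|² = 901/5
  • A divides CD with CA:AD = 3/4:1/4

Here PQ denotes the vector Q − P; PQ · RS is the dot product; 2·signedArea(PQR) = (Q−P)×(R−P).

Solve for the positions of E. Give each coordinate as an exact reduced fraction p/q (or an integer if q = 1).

1. E_x = 18/5  [FB ∥ ED ∩ BD ∥ FE]
2. E_y = -29/5  [FB ∥ ED ∩ BD ∥ FE]
   → E = (18/5, -29/5)

E = (18/5, -29/5)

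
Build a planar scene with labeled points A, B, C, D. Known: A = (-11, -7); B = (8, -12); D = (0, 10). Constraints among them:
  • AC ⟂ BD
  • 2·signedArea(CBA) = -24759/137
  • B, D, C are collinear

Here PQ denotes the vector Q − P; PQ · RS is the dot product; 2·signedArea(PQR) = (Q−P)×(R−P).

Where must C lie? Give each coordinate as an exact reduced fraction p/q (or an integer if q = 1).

1. C_x = 572/137  [B, D, C are collinear ∩ AC ⟂ BD]
2. C_y = -203/137  [B, D, C are collinear ∩ AC ⟂ BD]
   → C = (572/137, -203/137)

C = (572/137, -203/137)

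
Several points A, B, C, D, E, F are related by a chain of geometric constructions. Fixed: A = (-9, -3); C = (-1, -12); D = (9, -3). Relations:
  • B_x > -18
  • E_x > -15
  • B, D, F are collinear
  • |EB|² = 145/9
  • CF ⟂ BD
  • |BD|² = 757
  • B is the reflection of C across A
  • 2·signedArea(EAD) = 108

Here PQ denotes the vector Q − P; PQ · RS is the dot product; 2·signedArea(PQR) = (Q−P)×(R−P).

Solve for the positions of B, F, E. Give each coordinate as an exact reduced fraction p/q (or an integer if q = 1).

1. B_x = -17  [B is the reflection of C across A]
2. B_y = 6  [B is the reflection of C across A]
   → B = (-17, 6)
3. F_x = 2159/757  [B, D, F are collinear ∩ CF ⟂ BD]
4. F_y = -660/757  [B, D, F are collinear ∩ CF ⟂ BD]
   → F = (2159/757, -660/757)
5. E_y = 3  [2·signedArea(EAD) = 108]
6. E_x = -43/3  [|EB|² = 145/9]
   → E = (-43/3, 3)

B = (-17, 6)
E = (-43/3, 3)
F = (2159/757, -660/757)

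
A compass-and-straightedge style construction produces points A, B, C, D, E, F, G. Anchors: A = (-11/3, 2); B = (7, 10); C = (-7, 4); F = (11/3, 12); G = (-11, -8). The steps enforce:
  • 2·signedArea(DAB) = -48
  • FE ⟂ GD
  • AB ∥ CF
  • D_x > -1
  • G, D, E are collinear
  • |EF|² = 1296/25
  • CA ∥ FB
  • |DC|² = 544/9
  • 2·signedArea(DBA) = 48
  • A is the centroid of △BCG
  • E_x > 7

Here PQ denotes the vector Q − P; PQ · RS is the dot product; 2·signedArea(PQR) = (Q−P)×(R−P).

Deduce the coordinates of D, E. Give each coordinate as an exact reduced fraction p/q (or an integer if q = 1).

D = (-1/3, 0)
E = (599/75, 156/25)

1. D_x = -1/3  [line -8·x + 32/3·y + -8/3 = 0 ∩ |DC|² = 544/9]
2. D_y = 0  [line -8·x + 32/3·y + -8/3 = 0 ∩ |DC|² = 544/9]
   → D = (-1/3, 0)
3. E_x = 599/75  [G, D, E are collinear ∩ FE ⟂ GD]
4. E_y = 156/25  [G, D, E are collinear ∩ FE ⟂ GD]
   → E = (599/75, 156/25)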